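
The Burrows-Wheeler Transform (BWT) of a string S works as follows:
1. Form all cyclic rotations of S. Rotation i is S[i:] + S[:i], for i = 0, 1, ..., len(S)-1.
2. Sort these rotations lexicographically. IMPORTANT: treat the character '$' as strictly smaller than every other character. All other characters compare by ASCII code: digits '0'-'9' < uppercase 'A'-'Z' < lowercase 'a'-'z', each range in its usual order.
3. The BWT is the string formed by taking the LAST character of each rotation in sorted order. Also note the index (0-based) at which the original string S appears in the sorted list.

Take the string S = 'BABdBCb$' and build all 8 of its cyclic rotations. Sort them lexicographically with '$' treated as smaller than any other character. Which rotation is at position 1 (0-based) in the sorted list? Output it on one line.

Answer: ABdBCb$B

Derivation:
All 8 rotations (rotation i = S[i:]+S[:i]):
  rot[0] = BABdBCb$
  rot[1] = ABdBCb$B
  rot[2] = BdBCb$BA
  rot[3] = dBCb$BAB
  rot[4] = BCb$BABd
  rot[5] = Cb$BABdB
  rot[6] = b$BABdBC
  rot[7] = $BABdBCb
Sorted (with $ < everything):
  sorted[0] = $BABdBCb
  sorted[1] = ABdBCb$B
  sorted[2] = BABdBCb$
  sorted[3] = BCb$BABd
  sorted[4] = BdBCb$BA
  sorted[5] = Cb$BABdB
  sorted[6] = b$BABdBC
  sorted[7] = dBCb$BAB
sorted[1] = ABdBCb$B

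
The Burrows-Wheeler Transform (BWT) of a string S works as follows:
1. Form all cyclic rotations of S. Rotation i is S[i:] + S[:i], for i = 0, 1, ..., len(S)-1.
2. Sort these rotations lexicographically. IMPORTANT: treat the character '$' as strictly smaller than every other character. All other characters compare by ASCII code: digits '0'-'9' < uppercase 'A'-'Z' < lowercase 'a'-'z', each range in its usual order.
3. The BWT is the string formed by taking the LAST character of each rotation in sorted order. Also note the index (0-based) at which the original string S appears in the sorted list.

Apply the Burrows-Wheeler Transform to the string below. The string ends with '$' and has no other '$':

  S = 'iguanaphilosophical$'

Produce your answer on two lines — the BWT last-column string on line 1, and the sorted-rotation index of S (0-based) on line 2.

Answer: lcuniipph$haiasloaog
9

Derivation:
All 20 rotations (rotation i = S[i:]+S[:i]):
  rot[0] = iguanaphilosophical$
  rot[1] = guanaphilosophical$i
  rot[2] = uanaphilosophical$ig
  rot[3] = anaphilosophical$igu
  rot[4] = naphilosophical$igua
  rot[5] = aphilosophical$iguan
  rot[6] = philosophical$iguana
  rot[7] = hilosophical$iguanap
  rot[8] = ilosophical$iguanaph
  rot[9] = losophical$iguanaphi
  rot[10] = osophical$iguanaphil
  rot[11] = sophical$iguanaphilo
  rot[12] = ophical$iguanaphilos
  rot[13] = phical$iguanaphiloso
  rot[14] = hical$iguanaphilosop
  rot[15] = ical$iguanaphilosoph
  rot[16] = cal$iguanaphilosophi
  rot[17] = al$iguanaphilosophic
  rot[18] = l$iguanaphilosophica
  rot[19] = $iguanaphilosophical
Sorted (with $ < everything):
  sorted[0] = $iguanaphilosophical  (last char: 'l')
  sorted[1] = al$iguanaphilosophic  (last char: 'c')
  sorted[2] = anaphilosophical$igu  (last char: 'u')
  sorted[3] = aphilosophical$iguan  (last char: 'n')
  sorted[4] = cal$iguanaphilosophi  (last char: 'i')
  sorted[5] = guanaphilosophical$i  (last char: 'i')
  sorted[6] = hical$iguanaphilosop  (last char: 'p')
  sorted[7] = hilosophical$iguanap  (last char: 'p')
  sorted[8] = ical$iguanaphilosoph  (last char: 'h')
  sorted[9] = iguanaphilosophical$  (last char: '$')
  sorted[10] = ilosophical$iguanaph  (last char: 'h')
  sorted[11] = l$iguanaphilosophica  (last char: 'a')
  sorted[12] = losophical$iguanaphi  (last char: 'i')
  sorted[13] = naphilosophical$igua  (last char: 'a')
  sorted[14] = ophical$iguanaphilos  (last char: 's')
  sorted[15] = osophical$iguanaphil  (last char: 'l')
  sorted[16] = phical$iguanaphiloso  (last char: 'o')
  sorted[17] = philosophical$iguana  (last char: 'a')
  sorted[18] = sophical$iguanaphilo  (last char: 'o')
  sorted[19] = uanaphilosophical$ig  (last char: 'g')
Last column: lcuniipph$haiasloaog
Original string S is at sorted index 9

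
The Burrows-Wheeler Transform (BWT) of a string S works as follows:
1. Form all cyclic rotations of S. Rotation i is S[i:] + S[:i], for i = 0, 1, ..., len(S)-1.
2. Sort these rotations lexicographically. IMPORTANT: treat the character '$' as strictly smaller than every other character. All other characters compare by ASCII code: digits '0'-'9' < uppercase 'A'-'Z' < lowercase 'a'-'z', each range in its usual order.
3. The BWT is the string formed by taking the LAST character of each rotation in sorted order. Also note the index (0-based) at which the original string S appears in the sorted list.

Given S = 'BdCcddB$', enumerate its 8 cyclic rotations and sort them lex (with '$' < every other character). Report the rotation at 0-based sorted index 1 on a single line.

Answer: B$BdCcdd

Derivation:
All 8 rotations (rotation i = S[i:]+S[:i]):
  rot[0] = BdCcddB$
  rot[1] = dCcddB$B
  rot[2] = CcddB$Bd
  rot[3] = cddB$BdC
  rot[4] = ddB$BdCc
  rot[5] = dB$BdCcd
  rot[6] = B$BdCcdd
  rot[7] = $BdCcddB
Sorted (with $ < everything):
  sorted[0] = $BdCcddB
  sorted[1] = B$BdCcdd
  sorted[2] = BdCcddB$
  sorted[3] = CcddB$Bd
  sorted[4] = cddB$BdC
  sorted[5] = dB$BdCcd
  sorted[6] = dCcddB$B
  sorted[7] = ddB$BdCc
sorted[1] = B$BdCcdd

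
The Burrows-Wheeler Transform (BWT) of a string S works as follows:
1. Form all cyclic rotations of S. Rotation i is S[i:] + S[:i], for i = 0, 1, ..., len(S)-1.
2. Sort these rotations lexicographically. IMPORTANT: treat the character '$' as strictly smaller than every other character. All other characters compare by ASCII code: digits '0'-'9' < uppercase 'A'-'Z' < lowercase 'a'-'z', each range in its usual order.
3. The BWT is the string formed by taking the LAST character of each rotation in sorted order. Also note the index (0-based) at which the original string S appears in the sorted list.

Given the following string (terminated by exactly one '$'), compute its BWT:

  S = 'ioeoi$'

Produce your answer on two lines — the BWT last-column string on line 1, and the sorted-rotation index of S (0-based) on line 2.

Answer: ioo$ie
3

Derivation:
All 6 rotations (rotation i = S[i:]+S[:i]):
  rot[0] = ioeoi$
  rot[1] = oeoi$i
  rot[2] = eoi$io
  rot[3] = oi$ioe
  rot[4] = i$ioeo
  rot[5] = $ioeoi
Sorted (with $ < everything):
  sorted[0] = $ioeoi  (last char: 'i')
  sorted[1] = eoi$io  (last char: 'o')
  sorted[2] = i$ioeo  (last char: 'o')
  sorted[3] = ioeoi$  (last char: '$')
  sorted[4] = oeoi$i  (last char: 'i')
  sorted[5] = oi$ioe  (last char: 'e')
Last column: ioo$ie
Original string S is at sorted index 3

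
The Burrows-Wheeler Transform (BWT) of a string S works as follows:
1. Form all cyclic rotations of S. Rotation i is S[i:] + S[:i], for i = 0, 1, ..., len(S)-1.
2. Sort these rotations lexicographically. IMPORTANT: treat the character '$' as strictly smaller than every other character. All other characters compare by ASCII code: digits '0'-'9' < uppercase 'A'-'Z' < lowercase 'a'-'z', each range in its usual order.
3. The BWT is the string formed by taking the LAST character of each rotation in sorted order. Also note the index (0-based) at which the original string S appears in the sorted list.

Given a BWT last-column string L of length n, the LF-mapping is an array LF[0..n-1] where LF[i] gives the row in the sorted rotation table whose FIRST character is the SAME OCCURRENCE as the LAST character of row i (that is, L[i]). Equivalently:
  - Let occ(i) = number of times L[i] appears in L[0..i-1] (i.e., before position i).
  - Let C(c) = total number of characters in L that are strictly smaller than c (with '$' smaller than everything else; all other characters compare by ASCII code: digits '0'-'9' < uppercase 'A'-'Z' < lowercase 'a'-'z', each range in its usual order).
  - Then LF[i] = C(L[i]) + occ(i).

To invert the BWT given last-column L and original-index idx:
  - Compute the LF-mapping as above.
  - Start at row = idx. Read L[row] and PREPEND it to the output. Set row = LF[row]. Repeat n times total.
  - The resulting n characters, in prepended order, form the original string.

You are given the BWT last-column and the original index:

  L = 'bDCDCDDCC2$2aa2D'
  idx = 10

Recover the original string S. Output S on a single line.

Answer: DCC2DCCD2D2aaDb$

Derivation:
LF mapping: 15 8 4 9 5 10 11 6 7 1 0 2 13 14 3 12
Walk LF starting at row 10, prepending L[row]:
  step 1: row=10, L[10]='$', prepend. Next row=LF[10]=0
  step 2: row=0, L[0]='b', prepend. Next row=LF[0]=15
  step 3: row=15, L[15]='D', prepend. Next row=LF[15]=12
  step 4: row=12, L[12]='a', prepend. Next row=LF[12]=13
  step 5: row=13, L[13]='a', prepend. Next row=LF[13]=14
  step 6: row=14, L[14]='2', prepend. Next row=LF[14]=3
  step 7: row=3, L[3]='D', prepend. Next row=LF[3]=9
  step 8: row=9, L[9]='2', prepend. Next row=LF[9]=1
  step 9: row=1, L[1]='D', prepend. Next row=LF[1]=8
  step 10: row=8, L[8]='C', prepend. Next row=LF[8]=7
  step 11: row=7, L[7]='C', prepend. Next row=LF[7]=6
  step 12: row=6, L[6]='D', prepend. Next row=LF[6]=11
  step 13: row=11, L[11]='2', prepend. Next row=LF[11]=2
  step 14: row=2, L[2]='C', prepend. Next row=LF[2]=4
  step 15: row=4, L[4]='C', prepend. Next row=LF[4]=5
  step 16: row=5, L[5]='D', prepend. Next row=LF[5]=10
Reversed output: DCC2DCCD2D2aaDb$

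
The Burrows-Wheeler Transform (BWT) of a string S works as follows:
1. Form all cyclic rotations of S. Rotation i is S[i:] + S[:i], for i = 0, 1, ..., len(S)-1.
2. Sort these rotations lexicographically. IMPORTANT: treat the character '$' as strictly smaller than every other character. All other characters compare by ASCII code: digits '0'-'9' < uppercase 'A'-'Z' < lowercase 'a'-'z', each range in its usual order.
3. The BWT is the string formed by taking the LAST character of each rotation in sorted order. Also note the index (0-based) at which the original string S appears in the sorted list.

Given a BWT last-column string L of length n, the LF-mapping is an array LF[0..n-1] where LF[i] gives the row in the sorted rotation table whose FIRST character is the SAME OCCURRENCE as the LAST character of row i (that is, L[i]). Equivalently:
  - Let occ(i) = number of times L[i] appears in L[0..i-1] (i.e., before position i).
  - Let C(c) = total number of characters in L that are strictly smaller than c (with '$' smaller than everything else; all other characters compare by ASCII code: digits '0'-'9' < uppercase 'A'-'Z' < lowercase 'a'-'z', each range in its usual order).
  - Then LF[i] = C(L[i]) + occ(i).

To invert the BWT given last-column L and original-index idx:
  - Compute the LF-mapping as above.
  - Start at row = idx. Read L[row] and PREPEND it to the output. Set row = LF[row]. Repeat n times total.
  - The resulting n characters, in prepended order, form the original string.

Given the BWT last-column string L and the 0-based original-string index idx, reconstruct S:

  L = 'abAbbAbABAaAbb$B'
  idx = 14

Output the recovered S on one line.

Answer: bbAabAAAbABbbBa$

Derivation:
LF mapping: 8 10 1 11 12 2 13 3 6 4 9 5 14 15 0 7
Walk LF starting at row 14, prepending L[row]:
  step 1: row=14, L[14]='$', prepend. Next row=LF[14]=0
  step 2: row=0, L[0]='a', prepend. Next row=LF[0]=8
  step 3: row=8, L[8]='B', prepend. Next row=LF[8]=6
  step 4: row=6, L[6]='b', prepend. Next row=LF[6]=13
  step 5: row=13, L[13]='b', prepend. Next row=LF[13]=15
  step 6: row=15, L[15]='B', prepend. Next row=LF[15]=7
  step 7: row=7, L[7]='A', prepend. Next row=LF[7]=3
  step 8: row=3, L[3]='b', prepend. Next row=LF[3]=11
  step 9: row=11, L[11]='A', prepend. Next row=LF[11]=5
  step 10: row=5, L[5]='A', prepend. Next row=LF[5]=2
  step 11: row=2, L[2]='A', prepend. Next row=LF[2]=1
  step 12: row=1, L[1]='b', prepend. Next row=LF[1]=10
  step 13: row=10, L[10]='a', prepend. Next row=LF[10]=9
  step 14: row=9, L[9]='A', prepend. Next row=LF[9]=4
  step 15: row=4, L[4]='b', prepend. Next row=LF[4]=12
  step 16: row=12, L[12]='b', prepend. Next row=LF[12]=14
Reversed output: bbAabAAAbABbbBa$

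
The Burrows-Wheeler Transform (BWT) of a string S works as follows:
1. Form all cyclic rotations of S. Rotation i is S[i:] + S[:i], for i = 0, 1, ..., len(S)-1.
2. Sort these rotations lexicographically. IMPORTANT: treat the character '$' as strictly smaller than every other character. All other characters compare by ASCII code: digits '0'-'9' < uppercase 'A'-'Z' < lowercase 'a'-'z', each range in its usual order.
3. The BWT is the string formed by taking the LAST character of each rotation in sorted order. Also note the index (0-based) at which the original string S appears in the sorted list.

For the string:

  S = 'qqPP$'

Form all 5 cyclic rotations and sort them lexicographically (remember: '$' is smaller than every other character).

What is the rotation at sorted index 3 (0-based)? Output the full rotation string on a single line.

Answer: qPP$q

Derivation:
All 5 rotations (rotation i = S[i:]+S[:i]):
  rot[0] = qqPP$
  rot[1] = qPP$q
  rot[2] = PP$qq
  rot[3] = P$qqP
  rot[4] = $qqPP
Sorted (with $ < everything):
  sorted[0] = $qqPP
  sorted[1] = P$qqP
  sorted[2] = PP$qq
  sorted[3] = qPP$q
  sorted[4] = qqPP$
sorted[3] = qPP$q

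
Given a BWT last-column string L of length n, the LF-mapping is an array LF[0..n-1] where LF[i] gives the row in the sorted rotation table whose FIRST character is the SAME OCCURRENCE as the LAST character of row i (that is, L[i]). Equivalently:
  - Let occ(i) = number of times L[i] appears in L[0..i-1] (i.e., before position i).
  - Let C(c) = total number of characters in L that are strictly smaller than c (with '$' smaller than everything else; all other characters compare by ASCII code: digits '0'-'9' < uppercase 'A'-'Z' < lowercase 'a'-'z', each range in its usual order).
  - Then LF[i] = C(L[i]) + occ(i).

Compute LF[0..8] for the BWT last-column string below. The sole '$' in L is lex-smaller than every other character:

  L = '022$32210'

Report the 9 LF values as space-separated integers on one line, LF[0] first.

Char counts: '$':1, '0':2, '1':1, '2':4, '3':1
C (first-col start): C('$')=0, C('0')=1, C('1')=3, C('2')=4, C('3')=8
L[0]='0': occ=0, LF[0]=C('0')+0=1+0=1
L[1]='2': occ=0, LF[1]=C('2')+0=4+0=4
L[2]='2': occ=1, LF[2]=C('2')+1=4+1=5
L[3]='$': occ=0, LF[3]=C('$')+0=0+0=0
L[4]='3': occ=0, LF[4]=C('3')+0=8+0=8
L[5]='2': occ=2, LF[5]=C('2')+2=4+2=6
L[6]='2': occ=3, LF[6]=C('2')+3=4+3=7
L[7]='1': occ=0, LF[7]=C('1')+0=3+0=3
L[8]='0': occ=1, LF[8]=C('0')+1=1+1=2

Answer: 1 4 5 0 8 6 7 3 2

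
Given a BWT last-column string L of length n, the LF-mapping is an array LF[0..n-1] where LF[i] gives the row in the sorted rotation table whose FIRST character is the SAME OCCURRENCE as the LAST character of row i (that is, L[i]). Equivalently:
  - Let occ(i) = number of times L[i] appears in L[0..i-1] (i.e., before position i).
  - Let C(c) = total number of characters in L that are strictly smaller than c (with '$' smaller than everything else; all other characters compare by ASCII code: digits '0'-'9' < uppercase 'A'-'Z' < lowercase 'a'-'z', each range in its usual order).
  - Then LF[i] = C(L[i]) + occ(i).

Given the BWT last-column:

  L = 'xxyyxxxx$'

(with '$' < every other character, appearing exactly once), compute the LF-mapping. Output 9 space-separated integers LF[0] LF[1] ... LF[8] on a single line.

Char counts: '$':1, 'x':6, 'y':2
C (first-col start): C('$')=0, C('x')=1, C('y')=7
L[0]='x': occ=0, LF[0]=C('x')+0=1+0=1
L[1]='x': occ=1, LF[1]=C('x')+1=1+1=2
L[2]='y': occ=0, LF[2]=C('y')+0=7+0=7
L[3]='y': occ=1, LF[3]=C('y')+1=7+1=8
L[4]='x': occ=2, LF[4]=C('x')+2=1+2=3
L[5]='x': occ=3, LF[5]=C('x')+3=1+3=4
L[6]='x': occ=4, LF[6]=C('x')+4=1+4=5
L[7]='x': occ=5, LF[7]=C('x')+5=1+5=6
L[8]='$': occ=0, LF[8]=C('$')+0=0+0=0

Answer: 1 2 7 8 3 4 5 6 0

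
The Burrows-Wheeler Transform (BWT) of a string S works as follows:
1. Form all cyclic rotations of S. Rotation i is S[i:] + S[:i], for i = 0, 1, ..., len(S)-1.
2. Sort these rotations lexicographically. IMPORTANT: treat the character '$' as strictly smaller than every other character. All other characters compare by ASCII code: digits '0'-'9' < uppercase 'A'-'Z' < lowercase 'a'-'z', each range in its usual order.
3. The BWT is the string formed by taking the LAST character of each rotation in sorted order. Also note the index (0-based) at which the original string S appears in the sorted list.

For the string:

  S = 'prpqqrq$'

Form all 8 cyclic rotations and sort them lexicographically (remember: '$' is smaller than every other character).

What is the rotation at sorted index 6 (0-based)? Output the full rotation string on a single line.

All 8 rotations (rotation i = S[i:]+S[:i]):
  rot[0] = prpqqrq$
  rot[1] = rpqqrq$p
  rot[2] = pqqrq$pr
  rot[3] = qqrq$prp
  rot[4] = qrq$prpq
  rot[5] = rq$prpqq
  rot[6] = q$prpqqr
  rot[7] = $prpqqrq
Sorted (with $ < everything):
  sorted[0] = $prpqqrq
  sorted[1] = pqqrq$pr
  sorted[2] = prpqqrq$
  sorted[3] = q$prpqqr
  sorted[4] = qqrq$prp
  sorted[5] = qrq$prpq
  sorted[6] = rpqqrq$p
  sorted[7] = rq$prpqq
sorted[6] = rpqqrq$p

Answer: rpqqrq$p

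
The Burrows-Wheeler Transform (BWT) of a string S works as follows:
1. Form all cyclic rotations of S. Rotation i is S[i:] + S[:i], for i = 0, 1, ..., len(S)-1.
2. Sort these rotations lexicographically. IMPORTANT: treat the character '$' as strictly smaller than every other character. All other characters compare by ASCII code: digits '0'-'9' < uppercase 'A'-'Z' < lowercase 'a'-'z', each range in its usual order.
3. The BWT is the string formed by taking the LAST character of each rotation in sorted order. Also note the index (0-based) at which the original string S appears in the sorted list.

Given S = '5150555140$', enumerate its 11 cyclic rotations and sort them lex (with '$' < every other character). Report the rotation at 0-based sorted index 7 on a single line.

Answer: 5140$515055

Derivation:
All 11 rotations (rotation i = S[i:]+S[:i]):
  rot[0] = 5150555140$
  rot[1] = 150555140$5
  rot[2] = 50555140$51
  rot[3] = 0555140$515
  rot[4] = 555140$5150
  rot[5] = 55140$51505
  rot[6] = 5140$515055
  rot[7] = 140$5150555
  rot[8] = 40$51505551
  rot[9] = 0$515055514
  rot[10] = $5150555140
Sorted (with $ < everything):
  sorted[0] = $5150555140
  sorted[1] = 0$515055514
  sorted[2] = 0555140$515
  sorted[3] = 140$5150555
  sorted[4] = 150555140$5
  sorted[5] = 40$51505551
  sorted[6] = 50555140$51
  sorted[7] = 5140$515055
  sorted[8] = 5150555140$
  sorted[9] = 55140$51505
  sorted[10] = 555140$5150
sorted[7] = 5140$515055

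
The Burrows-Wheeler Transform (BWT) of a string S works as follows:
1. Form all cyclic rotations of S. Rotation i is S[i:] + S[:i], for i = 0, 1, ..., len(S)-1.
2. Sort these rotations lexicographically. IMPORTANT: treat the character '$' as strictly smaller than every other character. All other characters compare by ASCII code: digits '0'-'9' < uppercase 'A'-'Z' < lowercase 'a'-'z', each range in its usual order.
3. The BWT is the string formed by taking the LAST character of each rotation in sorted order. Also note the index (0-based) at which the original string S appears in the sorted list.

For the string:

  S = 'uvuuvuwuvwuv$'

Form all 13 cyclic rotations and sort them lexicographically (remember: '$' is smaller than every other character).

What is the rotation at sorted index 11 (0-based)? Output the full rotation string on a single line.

Answer: wuv$uvuuvuwuv

Derivation:
All 13 rotations (rotation i = S[i:]+S[:i]):
  rot[0] = uvuuvuwuvwuv$
  rot[1] = vuuvuwuvwuv$u
  rot[2] = uuvuwuvwuv$uv
  rot[3] = uvuwuvwuv$uvu
  rot[4] = vuwuvwuv$uvuu
  rot[5] = uwuvwuv$uvuuv
  rot[6] = wuvwuv$uvuuvu
  rot[7] = uvwuv$uvuuvuw
  rot[8] = vwuv$uvuuvuwu
  rot[9] = wuv$uvuuvuwuv
  rot[10] = uv$uvuuvuwuvw
  rot[11] = v$uvuuvuwuvwu
  rot[12] = $uvuuvuwuvwuv
Sorted (with $ < everything):
  sorted[0] = $uvuuvuwuvwuv
  sorted[1] = uuvuwuvwuv$uv
  sorted[2] = uv$uvuuvuwuvw
  sorted[3] = uvuuvuwuvwuv$
  sorted[4] = uvuwuvwuv$uvu
  sorted[5] = uvwuv$uvuuvuw
  sorted[6] = uwuvwuv$uvuuv
  sorted[7] = v$uvuuvuwuvwu
  sorted[8] = vuuvuwuvwuv$u
  sorted[9] = vuwuvwuv$uvuu
  sorted[10] = vwuv$uvuuvuwu
  sorted[11] = wuv$uvuuvuwuv
  sorted[12] = wuvwuv$uvuuvu
sorted[11] = wuv$uvuuvuwuv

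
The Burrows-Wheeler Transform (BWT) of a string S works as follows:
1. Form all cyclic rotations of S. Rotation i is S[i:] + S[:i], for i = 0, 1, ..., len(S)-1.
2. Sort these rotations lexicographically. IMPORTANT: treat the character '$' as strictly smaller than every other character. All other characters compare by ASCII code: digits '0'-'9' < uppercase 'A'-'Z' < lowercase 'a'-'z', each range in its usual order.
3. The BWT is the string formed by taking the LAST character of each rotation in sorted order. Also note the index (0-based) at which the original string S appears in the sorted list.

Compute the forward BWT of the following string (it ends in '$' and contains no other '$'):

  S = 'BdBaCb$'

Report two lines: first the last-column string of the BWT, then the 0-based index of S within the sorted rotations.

All 7 rotations (rotation i = S[i:]+S[:i]):
  rot[0] = BdBaCb$
  rot[1] = dBaCb$B
  rot[2] = BaCb$Bd
  rot[3] = aCb$BdB
  rot[4] = Cb$BdBa
  rot[5] = b$BdBaC
  rot[6] = $BdBaCb
Sorted (with $ < everything):
  sorted[0] = $BdBaCb  (last char: 'b')
  sorted[1] = BaCb$Bd  (last char: 'd')
  sorted[2] = BdBaCb$  (last char: '$')
  sorted[3] = Cb$BdBa  (last char: 'a')
  sorted[4] = aCb$BdB  (last char: 'B')
  sorted[5] = b$BdBaC  (last char: 'C')
  sorted[6] = dBaCb$B  (last char: 'B')
Last column: bd$aBCB
Original string S is at sorted index 2

Answer: bd$aBCB
2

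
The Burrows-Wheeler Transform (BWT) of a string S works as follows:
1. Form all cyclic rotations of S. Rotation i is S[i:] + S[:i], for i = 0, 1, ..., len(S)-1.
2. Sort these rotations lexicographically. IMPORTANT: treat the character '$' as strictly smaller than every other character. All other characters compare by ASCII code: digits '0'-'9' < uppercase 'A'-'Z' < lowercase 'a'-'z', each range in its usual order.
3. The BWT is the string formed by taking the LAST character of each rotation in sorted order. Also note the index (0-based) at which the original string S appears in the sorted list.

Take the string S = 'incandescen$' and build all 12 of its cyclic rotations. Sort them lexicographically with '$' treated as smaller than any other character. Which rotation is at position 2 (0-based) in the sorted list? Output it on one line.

All 12 rotations (rotation i = S[i:]+S[:i]):
  rot[0] = incandescen$
  rot[1] = ncandescen$i
  rot[2] = candescen$in
  rot[3] = andescen$inc
  rot[4] = ndescen$inca
  rot[5] = descen$incan
  rot[6] = escen$incand
  rot[7] = scen$incande
  rot[8] = cen$incandes
  rot[9] = en$incandesc
  rot[10] = n$incandesce
  rot[11] = $incandescen
Sorted (with $ < everything):
  sorted[0] = $incandescen
  sorted[1] = andescen$inc
  sorted[2] = candescen$in
  sorted[3] = cen$incandes
  sorted[4] = descen$incan
  sorted[5] = en$incandesc
  sorted[6] = escen$incand
  sorted[7] = incandescen$
  sorted[8] = n$incandesce
  sorted[9] = ncandescen$i
  sorted[10] = ndescen$inca
  sorted[11] = scen$incande
sorted[2] = candescen$in

Answer: candescen$in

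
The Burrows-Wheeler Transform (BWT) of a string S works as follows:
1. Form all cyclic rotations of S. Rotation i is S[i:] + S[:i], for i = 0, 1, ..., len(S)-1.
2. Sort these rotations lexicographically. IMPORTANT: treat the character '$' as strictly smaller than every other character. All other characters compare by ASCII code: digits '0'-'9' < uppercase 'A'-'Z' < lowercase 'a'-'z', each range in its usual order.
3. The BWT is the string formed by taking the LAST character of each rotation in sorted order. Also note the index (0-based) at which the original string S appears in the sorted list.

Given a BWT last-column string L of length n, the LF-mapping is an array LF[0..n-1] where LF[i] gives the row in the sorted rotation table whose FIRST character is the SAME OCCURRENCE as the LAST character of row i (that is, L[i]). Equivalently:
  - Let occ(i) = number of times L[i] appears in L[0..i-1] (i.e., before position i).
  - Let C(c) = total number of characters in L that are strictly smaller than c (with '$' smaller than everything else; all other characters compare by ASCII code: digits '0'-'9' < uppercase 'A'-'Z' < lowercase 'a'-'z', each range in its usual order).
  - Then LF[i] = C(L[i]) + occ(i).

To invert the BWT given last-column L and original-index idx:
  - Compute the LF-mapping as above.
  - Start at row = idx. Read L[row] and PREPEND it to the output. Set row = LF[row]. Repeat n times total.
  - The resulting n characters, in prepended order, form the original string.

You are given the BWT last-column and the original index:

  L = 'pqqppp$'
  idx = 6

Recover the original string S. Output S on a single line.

LF mapping: 1 5 6 2 3 4 0
Walk LF starting at row 6, prepending L[row]:
  step 1: row=6, L[6]='$', prepend. Next row=LF[6]=0
  step 2: row=0, L[0]='p', prepend. Next row=LF[0]=1
  step 3: row=1, L[1]='q', prepend. Next row=LF[1]=5
  step 4: row=5, L[5]='p', prepend. Next row=LF[5]=4
  step 5: row=4, L[4]='p', prepend. Next row=LF[4]=3
  step 6: row=3, L[3]='p', prepend. Next row=LF[3]=2
  step 7: row=2, L[2]='q', prepend. Next row=LF[2]=6
Reversed output: qpppqp$

Answer: qpppqp$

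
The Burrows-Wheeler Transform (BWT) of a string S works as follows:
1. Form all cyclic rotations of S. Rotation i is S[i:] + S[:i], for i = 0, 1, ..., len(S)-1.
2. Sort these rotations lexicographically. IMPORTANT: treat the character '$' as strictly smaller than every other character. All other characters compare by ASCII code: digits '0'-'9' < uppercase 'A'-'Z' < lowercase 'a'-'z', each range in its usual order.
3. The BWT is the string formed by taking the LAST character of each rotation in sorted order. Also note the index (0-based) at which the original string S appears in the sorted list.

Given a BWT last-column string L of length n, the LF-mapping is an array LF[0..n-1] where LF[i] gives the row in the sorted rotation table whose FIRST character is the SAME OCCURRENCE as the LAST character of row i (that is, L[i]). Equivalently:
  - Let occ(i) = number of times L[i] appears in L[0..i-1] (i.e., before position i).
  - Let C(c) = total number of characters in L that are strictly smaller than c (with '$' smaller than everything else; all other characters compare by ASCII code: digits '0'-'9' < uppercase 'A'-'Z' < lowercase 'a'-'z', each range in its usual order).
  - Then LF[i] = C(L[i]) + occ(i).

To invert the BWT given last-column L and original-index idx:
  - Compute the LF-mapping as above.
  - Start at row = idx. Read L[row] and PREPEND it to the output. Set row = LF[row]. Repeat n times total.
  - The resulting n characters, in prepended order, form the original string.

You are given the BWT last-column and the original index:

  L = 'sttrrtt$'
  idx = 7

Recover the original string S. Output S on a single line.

Answer: tttrtrs$

Derivation:
LF mapping: 3 4 5 1 2 6 7 0
Walk LF starting at row 7, prepending L[row]:
  step 1: row=7, L[7]='$', prepend. Next row=LF[7]=0
  step 2: row=0, L[0]='s', prepend. Next row=LF[0]=3
  step 3: row=3, L[3]='r', prepend. Next row=LF[3]=1
  step 4: row=1, L[1]='t', prepend. Next row=LF[1]=4
  step 5: row=4, L[4]='r', prepend. Next row=LF[4]=2
  step 6: row=2, L[2]='t', prepend. Next row=LF[2]=5
  step 7: row=5, L[5]='t', prepend. Next row=LF[5]=6
  step 8: row=6, L[6]='t', prepend. Next row=LF[6]=7
Reversed output: tttrtrs$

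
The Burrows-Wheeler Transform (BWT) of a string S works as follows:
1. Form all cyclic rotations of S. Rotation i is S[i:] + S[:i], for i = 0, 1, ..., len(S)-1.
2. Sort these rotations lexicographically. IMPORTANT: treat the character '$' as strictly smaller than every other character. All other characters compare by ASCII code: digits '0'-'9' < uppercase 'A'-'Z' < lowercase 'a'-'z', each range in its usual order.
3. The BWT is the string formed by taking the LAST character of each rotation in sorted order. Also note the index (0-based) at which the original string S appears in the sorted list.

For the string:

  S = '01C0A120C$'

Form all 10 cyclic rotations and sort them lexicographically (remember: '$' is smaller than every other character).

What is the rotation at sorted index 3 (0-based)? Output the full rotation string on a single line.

Answer: 0C$01C0A12

Derivation:
All 10 rotations (rotation i = S[i:]+S[:i]):
  rot[0] = 01C0A120C$
  rot[1] = 1C0A120C$0
  rot[2] = C0A120C$01
  rot[3] = 0A120C$01C
  rot[4] = A120C$01C0
  rot[5] = 120C$01C0A
  rot[6] = 20C$01C0A1
  rot[7] = 0C$01C0A12
  rot[8] = C$01C0A120
  rot[9] = $01C0A120C
Sorted (with $ < everything):
  sorted[0] = $01C0A120C
  sorted[1] = 01C0A120C$
  sorted[2] = 0A120C$01C
  sorted[3] = 0C$01C0A12
  sorted[4] = 120C$01C0A
  sorted[5] = 1C0A120C$0
  sorted[6] = 20C$01C0A1
  sorted[7] = A120C$01C0
  sorted[8] = C$01C0A120
  sorted[9] = C0A120C$01
sorted[3] = 0C$01C0A12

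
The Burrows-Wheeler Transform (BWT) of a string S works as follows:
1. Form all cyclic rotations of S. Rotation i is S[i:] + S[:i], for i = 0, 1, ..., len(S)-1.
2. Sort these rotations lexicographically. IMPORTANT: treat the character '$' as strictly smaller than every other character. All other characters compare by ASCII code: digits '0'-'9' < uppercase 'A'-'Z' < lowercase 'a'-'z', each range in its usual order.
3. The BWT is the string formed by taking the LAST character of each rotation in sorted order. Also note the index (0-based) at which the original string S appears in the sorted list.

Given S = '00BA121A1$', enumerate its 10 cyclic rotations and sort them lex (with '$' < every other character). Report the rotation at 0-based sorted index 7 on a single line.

Answer: A1$00BA121

Derivation:
All 10 rotations (rotation i = S[i:]+S[:i]):
  rot[0] = 00BA121A1$
  rot[1] = 0BA121A1$0
  rot[2] = BA121A1$00
  rot[3] = A121A1$00B
  rot[4] = 121A1$00BA
  rot[5] = 21A1$00BA1
  rot[6] = 1A1$00BA12
  rot[7] = A1$00BA121
  rot[8] = 1$00BA121A
  rot[9] = $00BA121A1
Sorted (with $ < everything):
  sorted[0] = $00BA121A1
  sorted[1] = 00BA121A1$
  sorted[2] = 0BA121A1$0
  sorted[3] = 1$00BA121A
  sorted[4] = 121A1$00BA
  sorted[5] = 1A1$00BA12
  sorted[6] = 21A1$00BA1
  sorted[7] = A1$00BA121
  sorted[8] = A121A1$00B
  sorted[9] = BA121A1$00
sorted[7] = A1$00BA121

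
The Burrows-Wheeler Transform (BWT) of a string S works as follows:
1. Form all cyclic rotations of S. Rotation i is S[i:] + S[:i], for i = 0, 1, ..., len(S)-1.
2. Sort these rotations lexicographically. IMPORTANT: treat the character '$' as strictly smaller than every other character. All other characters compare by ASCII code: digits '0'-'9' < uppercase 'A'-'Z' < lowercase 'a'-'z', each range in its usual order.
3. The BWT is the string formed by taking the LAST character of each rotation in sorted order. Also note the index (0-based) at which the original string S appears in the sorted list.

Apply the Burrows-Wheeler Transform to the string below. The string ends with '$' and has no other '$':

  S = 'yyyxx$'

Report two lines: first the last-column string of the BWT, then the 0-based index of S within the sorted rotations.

All 6 rotations (rotation i = S[i:]+S[:i]):
  rot[0] = yyyxx$
  rot[1] = yyxx$y
  rot[2] = yxx$yy
  rot[3] = xx$yyy
  rot[4] = x$yyyx
  rot[5] = $yyyxx
Sorted (with $ < everything):
  sorted[0] = $yyyxx  (last char: 'x')
  sorted[1] = x$yyyx  (last char: 'x')
  sorted[2] = xx$yyy  (last char: 'y')
  sorted[3] = yxx$yy  (last char: 'y')
  sorted[4] = yyxx$y  (last char: 'y')
  sorted[5] = yyyxx$  (last char: '$')
Last column: xxyyy$
Original string S is at sorted index 5

Answer: xxyyy$
5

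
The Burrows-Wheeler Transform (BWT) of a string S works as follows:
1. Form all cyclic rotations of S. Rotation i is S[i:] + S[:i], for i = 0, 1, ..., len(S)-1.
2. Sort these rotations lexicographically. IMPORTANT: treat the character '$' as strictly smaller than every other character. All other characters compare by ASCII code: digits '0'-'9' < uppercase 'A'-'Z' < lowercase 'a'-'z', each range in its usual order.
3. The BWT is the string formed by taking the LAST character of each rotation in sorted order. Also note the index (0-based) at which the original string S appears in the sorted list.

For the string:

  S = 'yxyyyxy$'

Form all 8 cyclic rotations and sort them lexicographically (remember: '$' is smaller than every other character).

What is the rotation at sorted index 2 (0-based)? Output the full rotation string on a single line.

Answer: xyyyxy$y

Derivation:
All 8 rotations (rotation i = S[i:]+S[:i]):
  rot[0] = yxyyyxy$
  rot[1] = xyyyxy$y
  rot[2] = yyyxy$yx
  rot[3] = yyxy$yxy
  rot[4] = yxy$yxyy
  rot[5] = xy$yxyyy
  rot[6] = y$yxyyyx
  rot[7] = $yxyyyxy
Sorted (with $ < everything):
  sorted[0] = $yxyyyxy
  sorted[1] = xy$yxyyy
  sorted[2] = xyyyxy$y
  sorted[3] = y$yxyyyx
  sorted[4] = yxy$yxyy
  sorted[5] = yxyyyxy$
  sorted[6] = yyxy$yxy
  sorted[7] = yyyxy$yx
sorted[2] = xyyyxy$y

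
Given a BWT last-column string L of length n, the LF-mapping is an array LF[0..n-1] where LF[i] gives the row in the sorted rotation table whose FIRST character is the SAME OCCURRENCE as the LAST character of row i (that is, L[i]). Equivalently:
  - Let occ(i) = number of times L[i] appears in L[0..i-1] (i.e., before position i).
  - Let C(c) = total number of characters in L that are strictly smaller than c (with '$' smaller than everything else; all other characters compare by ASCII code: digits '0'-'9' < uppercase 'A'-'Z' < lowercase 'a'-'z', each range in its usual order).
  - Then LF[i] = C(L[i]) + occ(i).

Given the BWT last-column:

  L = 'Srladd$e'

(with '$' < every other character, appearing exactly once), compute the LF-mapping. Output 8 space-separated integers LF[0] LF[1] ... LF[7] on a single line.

Char counts: '$':1, 'S':1, 'a':1, 'd':2, 'e':1, 'l':1, 'r':1
C (first-col start): C('$')=0, C('S')=1, C('a')=2, C('d')=3, C('e')=5, C('l')=6, C('r')=7
L[0]='S': occ=0, LF[0]=C('S')+0=1+0=1
L[1]='r': occ=0, LF[1]=C('r')+0=7+0=7
L[2]='l': occ=0, LF[2]=C('l')+0=6+0=6
L[3]='a': occ=0, LF[3]=C('a')+0=2+0=2
L[4]='d': occ=0, LF[4]=C('d')+0=3+0=3
L[5]='d': occ=1, LF[5]=C('d')+1=3+1=4
L[6]='$': occ=0, LF[6]=C('$')+0=0+0=0
L[7]='e': occ=0, LF[7]=C('e')+0=5+0=5

Answer: 1 7 6 2 3 4 0 5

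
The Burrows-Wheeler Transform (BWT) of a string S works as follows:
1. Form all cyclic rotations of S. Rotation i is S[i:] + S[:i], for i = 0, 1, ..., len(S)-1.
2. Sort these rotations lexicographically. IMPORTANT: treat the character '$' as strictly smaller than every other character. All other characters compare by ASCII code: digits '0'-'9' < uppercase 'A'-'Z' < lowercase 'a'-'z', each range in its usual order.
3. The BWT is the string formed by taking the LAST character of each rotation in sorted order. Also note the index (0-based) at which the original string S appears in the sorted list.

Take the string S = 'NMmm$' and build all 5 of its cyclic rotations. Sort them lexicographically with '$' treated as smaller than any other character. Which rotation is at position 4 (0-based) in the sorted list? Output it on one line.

Answer: mm$NM

Derivation:
All 5 rotations (rotation i = S[i:]+S[:i]):
  rot[0] = NMmm$
  rot[1] = Mmm$N
  rot[2] = mm$NM
  rot[3] = m$NMm
  rot[4] = $NMmm
Sorted (with $ < everything):
  sorted[0] = $NMmm
  sorted[1] = Mmm$N
  sorted[2] = NMmm$
  sorted[3] = m$NMm
  sorted[4] = mm$NM
sorted[4] = mm$NM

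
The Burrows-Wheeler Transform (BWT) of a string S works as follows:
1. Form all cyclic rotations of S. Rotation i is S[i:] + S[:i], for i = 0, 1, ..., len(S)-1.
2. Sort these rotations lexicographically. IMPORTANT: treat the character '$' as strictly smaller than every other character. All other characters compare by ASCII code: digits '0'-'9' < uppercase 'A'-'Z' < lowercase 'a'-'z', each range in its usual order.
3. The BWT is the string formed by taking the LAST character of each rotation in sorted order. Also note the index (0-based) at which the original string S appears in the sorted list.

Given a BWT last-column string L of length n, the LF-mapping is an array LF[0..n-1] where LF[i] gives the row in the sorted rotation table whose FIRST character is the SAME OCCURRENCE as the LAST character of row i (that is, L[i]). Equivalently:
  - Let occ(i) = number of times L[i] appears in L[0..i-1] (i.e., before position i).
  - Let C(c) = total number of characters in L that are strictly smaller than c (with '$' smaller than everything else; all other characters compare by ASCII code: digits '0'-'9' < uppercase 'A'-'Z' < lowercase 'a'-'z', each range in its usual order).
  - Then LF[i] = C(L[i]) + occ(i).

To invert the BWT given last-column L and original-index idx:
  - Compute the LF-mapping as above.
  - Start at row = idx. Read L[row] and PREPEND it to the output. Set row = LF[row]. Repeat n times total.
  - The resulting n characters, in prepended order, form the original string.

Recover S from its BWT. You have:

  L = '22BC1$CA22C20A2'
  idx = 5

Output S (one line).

Answer: 22CAC2A2B120C2$

Derivation:
LF mapping: 3 4 11 12 2 0 13 9 5 6 14 7 1 10 8
Walk LF starting at row 5, prepending L[row]:
  step 1: row=5, L[5]='$', prepend. Next row=LF[5]=0
  step 2: row=0, L[0]='2', prepend. Next row=LF[0]=3
  step 3: row=3, L[3]='C', prepend. Next row=LF[3]=12
  step 4: row=12, L[12]='0', prepend. Next row=LF[12]=1
  step 5: row=1, L[1]='2', prepend. Next row=LF[1]=4
  step 6: row=4, L[4]='1', prepend. Next row=LF[4]=2
  step 7: row=2, L[2]='B', prepend. Next row=LF[2]=11
  step 8: row=11, L[11]='2', prepend. Next row=LF[11]=7
  step 9: row=7, L[7]='A', prepend. Next row=LF[7]=9
  step 10: row=9, L[9]='2', prepend. Next row=LF[9]=6
  step 11: row=6, L[6]='C', prepend. Next row=LF[6]=13
  step 12: row=13, L[13]='A', prepend. Next row=LF[13]=10
  step 13: row=10, L[10]='C', prepend. Next row=LF[10]=14
  step 14: row=14, L[14]='2', prepend. Next row=LF[14]=8
  step 15: row=8, L[8]='2', prepend. Next row=LF[8]=5
Reversed output: 22CAC2A2B120C2$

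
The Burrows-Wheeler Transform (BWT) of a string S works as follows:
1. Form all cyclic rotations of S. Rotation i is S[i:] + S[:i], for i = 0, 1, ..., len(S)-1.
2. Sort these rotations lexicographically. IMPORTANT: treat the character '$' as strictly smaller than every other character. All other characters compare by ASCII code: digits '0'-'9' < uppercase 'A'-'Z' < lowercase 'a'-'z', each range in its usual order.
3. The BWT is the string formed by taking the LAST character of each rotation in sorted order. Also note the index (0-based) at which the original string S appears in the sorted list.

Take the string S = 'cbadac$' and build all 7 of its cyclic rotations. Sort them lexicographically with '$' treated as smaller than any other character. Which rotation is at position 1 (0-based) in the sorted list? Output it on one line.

All 7 rotations (rotation i = S[i:]+S[:i]):
  rot[0] = cbadac$
  rot[1] = badac$c
  rot[2] = adac$cb
  rot[3] = dac$cba
  rot[4] = ac$cbad
  rot[5] = c$cbada
  rot[6] = $cbadac
Sorted (with $ < everything):
  sorted[0] = $cbadac
  sorted[1] = ac$cbad
  sorted[2] = adac$cb
  sorted[3] = badac$c
  sorted[4] = c$cbada
  sorted[5] = cbadac$
  sorted[6] = dac$cba
sorted[1] = ac$cbad

Answer: ac$cbad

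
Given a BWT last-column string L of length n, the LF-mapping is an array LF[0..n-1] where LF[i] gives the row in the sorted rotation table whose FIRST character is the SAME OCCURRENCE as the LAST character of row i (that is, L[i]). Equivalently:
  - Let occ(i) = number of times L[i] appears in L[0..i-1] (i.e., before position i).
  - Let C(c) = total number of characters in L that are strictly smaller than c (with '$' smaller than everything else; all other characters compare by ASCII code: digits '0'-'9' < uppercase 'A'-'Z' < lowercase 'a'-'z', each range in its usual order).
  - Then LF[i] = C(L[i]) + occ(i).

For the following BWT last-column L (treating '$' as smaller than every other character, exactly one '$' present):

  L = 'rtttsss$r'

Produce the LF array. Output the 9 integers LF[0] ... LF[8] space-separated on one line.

Answer: 1 6 7 8 3 4 5 0 2

Derivation:
Char counts: '$':1, 'r':2, 's':3, 't':3
C (first-col start): C('$')=0, C('r')=1, C('s')=3, C('t')=6
L[0]='r': occ=0, LF[0]=C('r')+0=1+0=1
L[1]='t': occ=0, LF[1]=C('t')+0=6+0=6
L[2]='t': occ=1, LF[2]=C('t')+1=6+1=7
L[3]='t': occ=2, LF[3]=C('t')+2=6+2=8
L[4]='s': occ=0, LF[4]=C('s')+0=3+0=3
L[5]='s': occ=1, LF[5]=C('s')+1=3+1=4
L[6]='s': occ=2, LF[6]=C('s')+2=3+2=5
L[7]='$': occ=0, LF[7]=C('$')+0=0+0=0
L[8]='r': occ=1, LF[8]=C('r')+1=1+1=2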